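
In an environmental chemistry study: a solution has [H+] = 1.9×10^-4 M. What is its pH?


pH = -log10([H+]) = -log10(1.9×10^-4)
= 4 - log10(1.9)
= 4 - 0.28
= 3.72

3.72


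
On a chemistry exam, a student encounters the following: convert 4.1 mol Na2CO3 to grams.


M(Na2CO3) = 105.99 g/mol
mass = n × M = 4.1 × 105.99 = 434.56 g

434.56 g


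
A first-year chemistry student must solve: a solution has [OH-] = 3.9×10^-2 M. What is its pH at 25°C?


pOH = -log10([OH-]) = -log10(3.9×10^-2)
= 2 - log10(3.9) = 1.41
pH = 14 - pOH = 14 - 1.41 = 12.59

12.59


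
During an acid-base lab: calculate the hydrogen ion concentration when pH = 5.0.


[H+] = 10^(-pH) = 10^(-5.0)
= 1.0×10^-5 M

1.0×10^-5 M


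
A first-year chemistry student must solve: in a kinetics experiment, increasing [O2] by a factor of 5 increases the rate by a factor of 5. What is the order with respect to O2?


rate ∝ [O2]^n
5^n = 5 → n = 1
Order in O2: 1

1


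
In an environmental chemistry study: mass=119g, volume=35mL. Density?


ρ = mass/volume
= 119/35
= 3.4 g/mL

3.4 g/mL


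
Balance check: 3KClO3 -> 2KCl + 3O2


Equation: 3KClO3 -> 2KCl + 3O2
Check atoms: Cl: 3≠2, K: 3≠2, O: 9≠6
Not balanced

No, not balanced


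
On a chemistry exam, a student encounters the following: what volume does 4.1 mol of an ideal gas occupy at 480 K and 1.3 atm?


PV = nRT  (R = 0.08206 L·atm/(mol·K))
V = nRT/P = 4.1×0.08206×480/1.3
= 124.226 L

124.226 L


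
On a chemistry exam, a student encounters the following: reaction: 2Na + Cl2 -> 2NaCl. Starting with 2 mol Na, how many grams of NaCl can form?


Mole ratio NaCl:Na = 2:2
n(NaCl) = 2 × 2/2 = 2.000 mol
mass = 2.000 × 58.44 = 116.88 g

116.88 g


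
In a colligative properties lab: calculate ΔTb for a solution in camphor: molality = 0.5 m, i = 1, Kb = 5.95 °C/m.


ΔTb = Kb × m × i
= 5.95 × 0.5 × 1
= 2.975 °C

2.975 °C


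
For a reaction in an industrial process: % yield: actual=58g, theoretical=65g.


% yield = actual/theoretical × 100
= 58/65 × 100
= 89.23%

89.23%


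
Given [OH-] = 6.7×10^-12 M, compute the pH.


pOH = -log10([OH-]) = -log10(6.7×10^-12)
= 12 - log10(6.7) = 11.17
pH = 14 - pOH = 14 - 11.17 = 2.83

2.83


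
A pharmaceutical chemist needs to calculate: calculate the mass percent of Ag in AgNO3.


M(AgNO3) = 1×107.87 + 1×14.01 + 3×16.0 = 169.88 g/mol
Mass of Ag = 1 × 107.87 = 107.87 g/mol
% Ag = 107.87/169.88 × 100 = 63.50%

63.50%


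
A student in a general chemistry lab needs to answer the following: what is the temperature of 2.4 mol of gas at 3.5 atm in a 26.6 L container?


PV = nRT  (R = 0.08206 L·atm/(mol·K))
T = PV/(nR) = 3.5×26.6/(2.4×0.08206)
= 93.10/0.196944
= 472.72 K

472.72 K


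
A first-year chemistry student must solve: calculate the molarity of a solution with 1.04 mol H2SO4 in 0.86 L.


M = n/V = 1.04/0.86 = 1.209 mol/L

1.209 M


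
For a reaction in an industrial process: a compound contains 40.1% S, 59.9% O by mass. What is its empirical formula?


Assume 100 g sample. Moles of each element:
  S: 40.1/32.07 = 1.25 mol
  O: 59.9/16.0 = 3.744 mol
Divide by smallest (1.25):
  S: 1.25/1.25 = 1.0
  O: 3.744/1.25 = 3.0
Empirical formula: SO3

SO3


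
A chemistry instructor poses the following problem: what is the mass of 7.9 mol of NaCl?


M(NaCl) = 58.44 g/mol
mass = n × M = 7.9 × 58.44 = 461.68 g

461.68 g


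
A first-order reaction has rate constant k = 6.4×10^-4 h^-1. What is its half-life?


t½ = ln2/k = 0.693147/(6.4×10^-4 h^-1)
= 1083 h

1083 h


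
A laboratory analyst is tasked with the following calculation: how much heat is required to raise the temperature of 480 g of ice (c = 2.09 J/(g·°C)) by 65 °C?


q = mcΔT = 480 × 2.09 × 65
= 65208.00 J

65208.00 J


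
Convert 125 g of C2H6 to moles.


M(C2H6) = 30.07 g/mol
n = mass/M = 125/30.07 = 4.157 mol

4.157 mol


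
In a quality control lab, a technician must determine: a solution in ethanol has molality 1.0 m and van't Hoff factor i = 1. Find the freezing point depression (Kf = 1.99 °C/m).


ΔTf = Kf × m × i
= 1.99 × 1.0 × 1
= 1.99 °C

1.99 °C


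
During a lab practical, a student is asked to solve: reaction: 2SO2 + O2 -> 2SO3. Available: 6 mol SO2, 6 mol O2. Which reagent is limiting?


Mole ratio available / coefficient:
  SO2: 6/2 = 3.000
  O2: 6/1 = 6.000
Smaller ratio is limiting.

SO2


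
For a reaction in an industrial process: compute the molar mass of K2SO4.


M(K2SO4) = 2×39.1 + 1×32.07 + 4×16.0
= 78.2 + 32.07 + 64.0
= 174.27 g/mol

174.27 g/mol


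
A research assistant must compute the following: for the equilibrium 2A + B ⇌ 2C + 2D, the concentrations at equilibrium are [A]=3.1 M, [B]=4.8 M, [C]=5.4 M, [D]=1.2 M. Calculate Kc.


Kc = [C]^2[D]^2/([A]^2[B])
= (5.4^2 × 1.2^2)/(3.1^2 × 4.8^1)
= 41.9904/46.128
= 0.9103

0.9103


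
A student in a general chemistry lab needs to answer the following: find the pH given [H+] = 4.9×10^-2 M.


pH = -log10([H+]) = -log10(4.9×10^-2)
= 2 - log10(4.9)
= 2 - 0.69
= 1.31

1.31


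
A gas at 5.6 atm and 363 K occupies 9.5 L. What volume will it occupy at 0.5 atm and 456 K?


P1V1/T1 = P2V2/T2
V2 = P1V1T2/(T1P2)
= 5.6×9.5×456/(363×0.5)
= 133.66 L

133.66 L


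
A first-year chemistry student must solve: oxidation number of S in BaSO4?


(+2) + x + 4(-2) = 0, so x = +6
Oxidation number: +6

+6


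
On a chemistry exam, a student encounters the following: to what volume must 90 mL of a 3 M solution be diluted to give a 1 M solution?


C1V1 = C2V2
3 × 90 = 1 × V2
V2 = 270/1 = 270.0 mL

270.0 mL


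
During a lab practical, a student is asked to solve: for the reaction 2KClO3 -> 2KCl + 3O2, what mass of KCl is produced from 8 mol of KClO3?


Mole ratio KCl:KClO3 = 2:2
n(KCl) = 8 × 2/2 = 8.000 mol
mass = 8.000 × 74.55 = 596.4 g

596.4 g


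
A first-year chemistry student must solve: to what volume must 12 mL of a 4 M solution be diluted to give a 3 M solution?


C1V1 = C2V2
4 × 12 = 3 × V2
V2 = 48/3 = 16.0 mL

16.0 mL


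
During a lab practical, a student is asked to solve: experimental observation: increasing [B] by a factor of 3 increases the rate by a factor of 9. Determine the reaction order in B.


rate ∝ [B]^n
3^n = 9 → n = 2
Order in B: 2

2


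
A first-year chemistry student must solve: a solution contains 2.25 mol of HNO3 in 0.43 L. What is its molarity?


M = n/V = 2.25/0.43 = 5.233 mol/L

5.233 M


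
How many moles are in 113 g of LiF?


M(LiF) = 25.94 g/mol
n = mass/M = 113/25.94 = 4.3562 mol

4.3562 mol


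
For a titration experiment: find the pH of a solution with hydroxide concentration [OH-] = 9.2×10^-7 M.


pOH = -log10([OH-]) = -log10(9.2×10^-7)
= 7 - log10(9.2) = 6.04
pH = 14 - pOH = 14 - 6.04 = 7.96

7.96


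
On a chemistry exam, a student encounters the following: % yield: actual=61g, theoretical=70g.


% yield = actual/theoretical × 100
= 61/70 × 100
= 87.14%

87.14%


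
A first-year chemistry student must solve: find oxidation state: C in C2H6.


2x + 6(+1) = 0, so x = -3
Oxidation number: -3

-3


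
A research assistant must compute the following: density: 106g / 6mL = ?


ρ = mass/volume
= 106/6
= 17.667 g/mL

17.667 g/mL


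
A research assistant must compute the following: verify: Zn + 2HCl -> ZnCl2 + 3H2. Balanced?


Equation: Zn + 2HCl -> ZnCl2 + 3H2
Check atoms: Cl: 2=2, H: 2≠6, Zn: 1=1
Not balanced

No, not balanced


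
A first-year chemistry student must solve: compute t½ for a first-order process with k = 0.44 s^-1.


t½ = ln2/k = 0.693147/(0.44 s^-1)
= 1.575 s

1.575 s


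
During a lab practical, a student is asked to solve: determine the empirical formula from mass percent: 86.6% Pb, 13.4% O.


Assume 100 g sample. Moles of each element:
  Pb: 86.6/207.2 = 0.418 mol
  O: 13.4/16.0 = 0.838 mol
Divide by smallest (0.418):
  Pb: 0.418/0.418 = 1.0
  O: 0.838/0.418 = 2.0
Empirical formula: PbO2

PbO2


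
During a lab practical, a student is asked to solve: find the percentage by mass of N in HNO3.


M(HNO3) = 1×1.008 + 1×14.01 + 3×16.0 = 63.018 g/mol
Mass of N = 1 × 14.01 = 14.01 g/mol
% N = 14.01/63.018 × 100 = 22.23%

22.23%


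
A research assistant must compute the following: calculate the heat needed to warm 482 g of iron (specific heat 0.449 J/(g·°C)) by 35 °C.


q = mcΔT = 482 × 0.449 × 35
= 7574.63 J

7574.63 J


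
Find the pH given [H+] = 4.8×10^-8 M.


pH = -log10([H+]) = -log10(4.8×10^-8)
= 8 - log10(4.8)
= 8 - 0.68
= 7.32

7.32


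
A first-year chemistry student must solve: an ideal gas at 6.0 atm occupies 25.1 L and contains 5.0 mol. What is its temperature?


PV = nRT  (R = 0.08206 L·atm/(mol·K))
T = PV/(nR) = 6.0×25.1/(5.0×0.08206)
= 150.60/0.410300
= 367.05 K

367.05 K


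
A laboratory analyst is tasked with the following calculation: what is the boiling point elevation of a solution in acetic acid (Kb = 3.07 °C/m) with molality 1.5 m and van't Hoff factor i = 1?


ΔTb = Kb × m × i
= 3.07 × 1.5 × 1
= 4.605 °C

4.605 °C


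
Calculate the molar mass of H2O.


M(H2O) = 2×1.008 + 1×16.0
= 2.02 + 16.0
= 18.02 g/mol

18.02 g/mol


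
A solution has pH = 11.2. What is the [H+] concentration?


[H+] = 10^(-pH) = 10^(-11.2)
= 6.31×10^-12 M

6.31×10^-12 M


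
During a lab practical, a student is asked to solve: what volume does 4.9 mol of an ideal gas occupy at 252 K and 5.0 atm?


PV = nRT  (R = 0.08206 L·atm/(mol·K))
V = nRT/P = 4.9×0.08206×252/5.0
= 20.266 L

20.266 L


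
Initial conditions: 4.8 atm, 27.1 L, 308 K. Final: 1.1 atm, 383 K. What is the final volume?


P1V1/T1 = P2V2/T2
V2 = P1V1T2/(T1P2)
= 4.8×27.1×383/(308×1.1)
= 147.05 L

147.05 L


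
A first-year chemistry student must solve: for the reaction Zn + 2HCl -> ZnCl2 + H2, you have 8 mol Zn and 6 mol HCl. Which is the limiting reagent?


Mole ratio available / coefficient:
  Zn: 8/1 = 8.000
  HCl: 6/2 = 3.000
Smaller ratio is limiting.

HCl


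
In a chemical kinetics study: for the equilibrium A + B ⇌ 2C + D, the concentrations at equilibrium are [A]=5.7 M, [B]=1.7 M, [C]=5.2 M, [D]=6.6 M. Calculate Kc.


Kc = [C]^2[D]/([A][B])
= (5.2^2 × 6.6^1)/(5.7^1 × 1.7^1)
= 178.464/9.69
= 18.42

18.42


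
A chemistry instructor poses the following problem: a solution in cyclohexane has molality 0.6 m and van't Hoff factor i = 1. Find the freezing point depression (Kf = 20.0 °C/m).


ΔTf = Kf × m × i
= 20.0 × 0.6 × 1
= 12.0 °C

12.0 °C


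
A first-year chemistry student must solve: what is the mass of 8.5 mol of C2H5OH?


M(C2H5OH) = 46.07 g/mol
mass = n × M = 8.5 × 46.07 = 391.60 g

391.60 g


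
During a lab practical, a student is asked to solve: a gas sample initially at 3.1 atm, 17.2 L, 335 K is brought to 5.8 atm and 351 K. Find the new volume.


P1V1/T1 = P2V2/T2
V2 = P1V1T2/(T1P2)
= 3.1×17.2×351/(335×5.8)
= 9.632 L

9.632 L


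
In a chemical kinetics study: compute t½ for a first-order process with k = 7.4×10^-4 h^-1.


t½ = ln2/k = 0.693147/(7.4×10^-4 h^-1)
= 936.7 h

936.7 h


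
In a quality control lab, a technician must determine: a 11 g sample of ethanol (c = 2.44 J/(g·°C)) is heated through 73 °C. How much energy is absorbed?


q = mcΔT = 11 × 2.44 × 73
= 1959.32 J

1959.32 J


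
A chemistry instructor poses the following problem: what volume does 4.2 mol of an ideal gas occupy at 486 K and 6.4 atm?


PV = nRT  (R = 0.08206 L·atm/(mol·K))
V = nRT/P = 4.2×0.08206×486/6.4
= 26.172 L

26.172 L


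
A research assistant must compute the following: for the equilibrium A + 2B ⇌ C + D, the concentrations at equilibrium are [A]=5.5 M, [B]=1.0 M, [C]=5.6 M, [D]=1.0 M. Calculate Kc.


Kc = [C][D]/([A][B]^2)
= (5.6^1 × 1.0^1)/(5.5^1 × 1.0^2)
= 5.6/5.5
= 1.018

1.018


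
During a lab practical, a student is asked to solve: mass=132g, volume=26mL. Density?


ρ = mass/volume
= 132/26
= 5.077 g/mL

5.077 g/mL


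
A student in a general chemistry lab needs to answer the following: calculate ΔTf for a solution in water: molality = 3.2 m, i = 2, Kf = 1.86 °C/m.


ΔTf = Kf × m × i
= 1.86 × 3.2 × 2
= 11.904 °C

11.904 °C


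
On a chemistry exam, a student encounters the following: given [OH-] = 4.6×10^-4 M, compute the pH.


pOH = -log10([OH-]) = -log10(4.6×10^-4)
= 4 - log10(4.6) = 3.34
pH = 14 - pOH = 14 - 3.34 = 10.66

10.66


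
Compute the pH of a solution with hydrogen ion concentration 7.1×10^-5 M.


pH = -log10([H+]) = -log10(7.1×10^-5)
= 5 - log10(7.1)
= 5 - 0.85
= 4.15

4.15


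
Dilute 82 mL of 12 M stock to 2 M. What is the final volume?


C1V1 = C2V2
12 × 82 = 2 × V2
V2 = 984/2 = 492.0 mL

492.0 mL


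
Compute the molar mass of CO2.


M(CO2) = 1×12.01 + 2×16.0
= 12.01 + 32.0
= 44.01 g/mol

44.01 g/mol


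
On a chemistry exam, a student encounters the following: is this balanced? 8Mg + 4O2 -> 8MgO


Equation: 8Mg + 4O2 -> 8MgO
Check atoms: Mg: 8=8, O: 8=8
Balanced

Yes, balanced


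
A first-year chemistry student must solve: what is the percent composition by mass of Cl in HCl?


M(HCl) = 1×1.008 + 1×35.45 = 36.458 g/mol
Mass of Cl = 1 × 35.45 = 35.45 g/mol
% Cl = 35.45/36.458 × 100 = 97.24%

97.24%


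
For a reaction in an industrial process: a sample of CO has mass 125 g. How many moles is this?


M(CO) = 28.01 g/mol
n = mass/M = 125/28.01 = 4.4627 mol

4.4627 mol


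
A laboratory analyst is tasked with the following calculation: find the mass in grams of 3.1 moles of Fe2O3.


M(Fe2O3) = 159.7 g/mol
mass = n × M = 3.1 × 159.7 = 495.07 g

495.07 g


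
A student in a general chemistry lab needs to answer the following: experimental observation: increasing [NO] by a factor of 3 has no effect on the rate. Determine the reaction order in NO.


rate ∝ [NO]^n
rate ∝ [NO]^0
Order in NO: 0

0


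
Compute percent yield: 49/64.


% yield = actual/theoretical × 100
= 49/64 × 100
= 76.56%

76.56%


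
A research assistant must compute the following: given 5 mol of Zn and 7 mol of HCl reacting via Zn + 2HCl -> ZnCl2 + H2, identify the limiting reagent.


Mole ratio available / coefficient:
  Zn: 5/1 = 5.000
  HCl: 7/2 = 3.500
Smaller ratio is limiting.

HCl


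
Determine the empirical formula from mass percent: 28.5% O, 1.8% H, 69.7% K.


Assume 100 g sample. Moles of each element:
  O: 28.5/16.0 = 1.781 mol
  H: 1.8/1.008 = 1.786 mol
  K: 69.7/39.1 = 1.783 mol
Divide by smallest (1.781):
  O: 1.781/1.781 = 1.0
  H: 1.786/1.781 = 1.0
  K: 1.783/1.781 = 1.0
Empirical formula: KOH

KOH


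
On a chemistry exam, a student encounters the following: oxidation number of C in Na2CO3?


2(+1) + x + 3(-2) = 0, so x = +4
Oxidation number: +4

+4


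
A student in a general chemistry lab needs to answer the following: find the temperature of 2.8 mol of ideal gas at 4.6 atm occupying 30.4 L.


PV = nRT  (R = 0.08206 L·atm/(mol·K))
T = PV/(nR) = 4.6×30.4/(2.8×0.08206)
= 139.84/0.229768
= 608.61 K

608.61 K


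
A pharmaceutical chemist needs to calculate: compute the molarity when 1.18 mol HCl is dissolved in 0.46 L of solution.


M = n/V = 1.18/0.46 = 2.565 mol/L

2.565 M


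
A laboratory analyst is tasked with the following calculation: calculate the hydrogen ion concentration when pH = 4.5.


[H+] = 10^(-pH) = 10^(-4.5)
= 3.16×10^-5 M

3.16×10^-5 M


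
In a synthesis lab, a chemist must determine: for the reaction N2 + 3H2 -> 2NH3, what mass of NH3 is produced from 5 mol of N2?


Mole ratio NH3:N2 = 2:1
n(NH3) = 5 × 2/1 = 10.000 mol
mass = 10.000 × 17.03 = 170.3 g

170.3 g


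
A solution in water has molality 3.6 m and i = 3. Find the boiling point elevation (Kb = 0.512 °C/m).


ΔTb = Kb × m × i
= 0.512 × 3.6 × 3
= 5.5296 °C

5.5296 °C


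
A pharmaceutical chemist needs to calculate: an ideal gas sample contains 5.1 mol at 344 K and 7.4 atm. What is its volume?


PV = nRT  (R = 0.08206 L·atm/(mol·K))
V = nRT/P = 5.1×0.08206×344/7.4
= 19.455 L

19.455 L


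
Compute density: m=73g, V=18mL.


ρ = mass/volume
= 73/18
= 4.056 g/mL

4.056 g/mL


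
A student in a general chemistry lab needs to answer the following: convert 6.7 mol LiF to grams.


M(LiF) = 25.94 g/mol
mass = n × M = 6.7 × 25.94 = 173.80 g

173.80 g


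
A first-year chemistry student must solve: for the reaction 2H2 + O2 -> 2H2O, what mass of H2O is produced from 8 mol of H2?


Mole ratio H2O:H2 = 2:2
n(H2O) = 8 × 2/2 = 8.000 mol
mass = 8.000 × 18.02 = 144.16 g

144.16 g


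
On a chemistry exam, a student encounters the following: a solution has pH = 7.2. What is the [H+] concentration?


[H+] = 10^(-pH) = 10^(-7.2)
= 6.31×10^-8 M

6.31×10^-8 M


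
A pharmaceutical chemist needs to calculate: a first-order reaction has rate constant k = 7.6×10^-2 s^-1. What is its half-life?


t½ = ln2/k = 0.693147/(7.6×10^-2 s^-1)
= 9.120 s

9.120 s


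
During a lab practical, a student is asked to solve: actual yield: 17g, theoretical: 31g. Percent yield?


% yield = actual/theoretical × 100
= 17/31 × 100
= 54.84%

54.84%


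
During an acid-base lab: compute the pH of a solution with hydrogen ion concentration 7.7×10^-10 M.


pH = -log10([H+]) = -log10(7.7×10^-10)
= 10 - log10(7.7)
= 10 - 0.89
= 9.11

9.11


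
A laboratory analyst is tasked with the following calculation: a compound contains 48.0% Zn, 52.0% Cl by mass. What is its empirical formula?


Assume 100 g sample. Moles of each element:
  Zn: 48.0/65.38 = 0.734 mol
  Cl: 52.0/35.45 = 1.467 mol
Divide by smallest (0.734):
  Zn: 0.734/0.734 = 1.0
  Cl: 1.467/0.734 = 2.0
Empirical formula: ZnCl2

ZnCl2


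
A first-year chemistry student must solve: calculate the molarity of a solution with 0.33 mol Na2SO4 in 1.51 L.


M = n/V = 0.33/1.51 = 0.219 mol/L

0.219 M


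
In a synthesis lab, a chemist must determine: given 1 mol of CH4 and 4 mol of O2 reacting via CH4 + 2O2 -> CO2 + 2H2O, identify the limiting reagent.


Mole ratio available / coefficient:
  CH4: 1/1 = 1.000
  O2: 4/2 = 2.000
Smaller ratio is limiting.

CH4


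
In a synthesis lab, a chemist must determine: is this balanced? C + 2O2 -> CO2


Equation: C + 2O2 -> CO2
Check atoms: C: 1=1, O: 4≠2
Not balanced

No, not balanced


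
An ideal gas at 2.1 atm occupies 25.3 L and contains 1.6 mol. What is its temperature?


PV = nRT  (R = 0.08206 L·atm/(mol·K))
T = PV/(nR) = 2.1×25.3/(1.6×0.08206)
= 53.13/0.131296
= 404.66 K

404.66 K


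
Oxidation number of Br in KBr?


halide: -1
Oxidation number: -1

-1


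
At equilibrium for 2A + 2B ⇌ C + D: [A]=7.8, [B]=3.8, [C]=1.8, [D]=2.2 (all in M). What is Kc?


Kc = [C][D]/([A]^2[B]^2)
= (1.8^1 × 2.2^1)/(7.8^2 × 3.8^2)
= 3.96/878.5296
= 0.004508

0.004508


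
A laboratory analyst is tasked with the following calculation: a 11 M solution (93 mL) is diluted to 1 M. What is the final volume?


C1V1 = C2V2
11 × 93 = 1 × V2
V2 = 1023/1 = 1023.0 mL

1023.0 mL


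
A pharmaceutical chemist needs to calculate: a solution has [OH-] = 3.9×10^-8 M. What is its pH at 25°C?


pOH = -log10([OH-]) = -log10(3.9×10^-8)
= 8 - log10(3.9) = 7.41
pH = 14 - pOH = 14 - 7.41 = 6.59

6.59


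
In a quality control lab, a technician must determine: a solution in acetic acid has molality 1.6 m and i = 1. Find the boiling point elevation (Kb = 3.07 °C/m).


ΔTb = Kb × m × i
= 3.07 × 1.6 × 1
= 4.912 °C

4.912 °C


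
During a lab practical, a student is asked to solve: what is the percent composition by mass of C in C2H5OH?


M(C2H5OH) = 2×12.01 + 6×1.008 + 1×16.0 = 46.068 g/mol
Mass of C = 2 × 12.01 = 24.02 g/mol
% C = 24.02/46.068 × 100 = 52.14%

52.14%


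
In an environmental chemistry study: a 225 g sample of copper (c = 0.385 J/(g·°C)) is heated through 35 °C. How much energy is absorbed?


q = mcΔT = 225 × 0.385 × 35
= 3031.88 J

3031.88 J


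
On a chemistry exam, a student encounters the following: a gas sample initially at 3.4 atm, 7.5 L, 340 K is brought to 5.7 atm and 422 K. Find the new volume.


P1V1/T1 = P2V2/T2
V2 = P1V1T2/(T1P2)
= 3.4×7.5×422/(340×5.7)
= 5.553 L

5.553 L


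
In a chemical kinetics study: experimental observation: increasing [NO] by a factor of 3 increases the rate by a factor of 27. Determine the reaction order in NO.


rate ∝ [NO]^n
3^n = 27 → n = 3
Order in NO: 3

3


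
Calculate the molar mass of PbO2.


M(PbO2) = 1×207.2 + 2×16.0
= 207.2 + 32.0
= 239.2 g/mol

239.2 g/mol


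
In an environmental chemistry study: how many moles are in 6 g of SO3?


M(SO3) = 80.07 g/mol
n = mass/M = 6/80.07 = 0.0749 mol

0.0749 mol


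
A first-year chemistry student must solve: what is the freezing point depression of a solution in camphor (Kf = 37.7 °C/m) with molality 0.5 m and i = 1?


ΔTf = Kf × m × i
= 37.7 × 0.5 × 1
= 18.85 °C

18.85 °C


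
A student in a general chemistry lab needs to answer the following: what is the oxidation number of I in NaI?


halide: -1
Oxidation number: -1

-1


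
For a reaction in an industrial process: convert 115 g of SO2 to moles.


M(SO2) = 64.07 g/mol
n = mass/M = 115/64.07 = 1.7949 mol

1.7949 mol


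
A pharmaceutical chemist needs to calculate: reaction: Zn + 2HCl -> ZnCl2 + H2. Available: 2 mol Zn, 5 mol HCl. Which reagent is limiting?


Mole ratio available / coefficient:
  Zn: 2/1 = 2.000
  HCl: 5/2 = 2.500
Smaller ratio is limiting.

Zn


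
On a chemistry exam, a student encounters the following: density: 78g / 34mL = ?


ρ = mass/volume
= 78/34
= 2.294 g/mL

2.294 g/mL


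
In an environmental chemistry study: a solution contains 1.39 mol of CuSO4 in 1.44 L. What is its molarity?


M = n/V = 1.39/1.44 = 0.965 mol/L

0.965 M


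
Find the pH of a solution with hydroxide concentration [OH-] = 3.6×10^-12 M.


pOH = -log10([OH-]) = -log10(3.6×10^-12)
= 12 - log10(3.6) = 11.44
pH = 14 - pOH = 14 - 11.44 = 2.56

2.56


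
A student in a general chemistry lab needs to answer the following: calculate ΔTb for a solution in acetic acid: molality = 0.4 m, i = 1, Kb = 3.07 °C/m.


ΔTb = Kb × m × i
= 3.07 × 0.4 × 1
= 1.228 °C

1.228 °C


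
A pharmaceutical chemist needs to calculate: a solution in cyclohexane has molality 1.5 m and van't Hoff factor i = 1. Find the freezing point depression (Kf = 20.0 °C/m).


ΔTf = Kf × m × i
= 20.0 × 1.5 × 1
= 30.0 °C

30.0 °C


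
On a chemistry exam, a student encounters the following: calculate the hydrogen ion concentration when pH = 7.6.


[H+] = 10^(-pH) = 10^(-7.6)
= 2.51×10^-8 M

2.51×10^-8 M


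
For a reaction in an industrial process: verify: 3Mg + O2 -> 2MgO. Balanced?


Equation: 3Mg + O2 -> 2MgO
Check atoms: Mg: 3≠2, O: 2=2
Not balanced

No, not balanced


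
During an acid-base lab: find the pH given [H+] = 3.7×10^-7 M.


pH = -log10([H+]) = -log10(3.7×10^-7)
= 7 - log10(3.7)
= 7 - 0.57
= 6.43

6.43


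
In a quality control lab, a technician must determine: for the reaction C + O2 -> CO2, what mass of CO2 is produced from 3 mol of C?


Mole ratio CO2:C = 1:1
n(CO2) = 3 × 1/1 = 3.000 mol
mass = 3.000 × 44.01 = 132.03 g

132.03 g


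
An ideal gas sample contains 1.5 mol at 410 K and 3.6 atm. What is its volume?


PV = nRT  (R = 0.08206 L·atm/(mol·K))
V = nRT/P = 1.5×0.08206×410/3.6
= 14.019 L

14.019 L


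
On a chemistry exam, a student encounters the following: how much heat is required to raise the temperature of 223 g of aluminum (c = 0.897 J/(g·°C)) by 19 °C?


q = mcΔT = 223 × 0.897 × 19
= 3800.59 J

3800.59 J


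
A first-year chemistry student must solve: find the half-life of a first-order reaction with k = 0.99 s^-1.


t½ = ln2/k = 0.693147/(0.99 s^-1)
= 0.7001 s

0.7001 s


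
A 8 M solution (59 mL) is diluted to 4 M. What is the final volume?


C1V1 = C2V2
8 × 59 = 4 × V2
V2 = 472/4 = 118.0 mL

118.0 mL


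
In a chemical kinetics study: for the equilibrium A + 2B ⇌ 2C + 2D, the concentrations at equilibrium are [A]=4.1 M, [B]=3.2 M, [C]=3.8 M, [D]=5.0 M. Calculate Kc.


Kc = [C]^2[D]^2/([A][B]^2)
= (3.8^2 × 5.0^2)/(4.1^1 × 3.2^2)
= 361/41.984
= 8.599

8.599


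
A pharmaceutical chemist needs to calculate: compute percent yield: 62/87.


% yield = actual/theoretical × 100
= 62/87 × 100
= 71.26%

71.26%


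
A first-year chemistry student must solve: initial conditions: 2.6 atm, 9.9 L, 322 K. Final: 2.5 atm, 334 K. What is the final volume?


P1V1/T1 = P2V2/T2
V2 = P1V1T2/(T1P2)
= 2.6×9.9×334/(322×2.5)
= 10.68 L

10.68 L


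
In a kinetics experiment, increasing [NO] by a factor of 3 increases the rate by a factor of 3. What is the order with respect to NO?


rate ∝ [NO]^n
3^n = 3 → n = 1
Order in NO: 1

1


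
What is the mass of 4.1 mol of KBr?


M(KBr) = 119.0 g/mol
mass = n × M = 4.1 × 119.0 = 487.90 g

487.90 g


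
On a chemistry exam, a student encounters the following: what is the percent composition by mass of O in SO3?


M(SO3) = 1×32.07 + 3×16.0 = 80.07 g/mol
Mass of O = 3 × 16.0 = 48.00 g/mol
% O = 48.00/80.07 × 100 = 59.95%

59.95%


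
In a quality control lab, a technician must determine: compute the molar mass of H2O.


M(H2O) = 2×1.008 + 1×16.0
= 2.02 + 16.0
= 18.02 g/mol

18.02 g/mol


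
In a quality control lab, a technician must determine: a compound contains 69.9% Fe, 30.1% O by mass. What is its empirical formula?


Assume 100 g sample. Moles of each element:
  Fe: 69.9/55.85 = 1.252 mol
  O: 30.1/16.0 = 1.881 mol
Divide by smallest (1.252):
  Fe: 1.252/1.252 = 1.0
  O: 1.881/1.252 = 1.5
Multiply all ratios by 2 to obtain whole numbers.
Empirical formula: Fe2O3

Fe2O3


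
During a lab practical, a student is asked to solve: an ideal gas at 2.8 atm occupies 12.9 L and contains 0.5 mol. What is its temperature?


PV = nRT  (R = 0.08206 L·atm/(mol·K))
T = PV/(nR) = 2.8×12.9/(0.5×0.08206)
= 36.12/0.041030
= 880.33 K

880.33 K


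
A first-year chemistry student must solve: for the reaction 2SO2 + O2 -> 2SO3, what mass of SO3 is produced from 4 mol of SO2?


Mole ratio SO3:SO2 = 2:2
n(SO3) = 4 × 2/2 = 4.000 mol
mass = 4.000 × 80.07 = 320.28 g

320.28 g


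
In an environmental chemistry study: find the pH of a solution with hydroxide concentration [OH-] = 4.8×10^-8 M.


pOH = -log10([OH-]) = -log10(4.8×10^-8)
= 8 - log10(4.8) = 7.32
pH = 14 - pOH = 14 - 7.32 = 6.68

6.68


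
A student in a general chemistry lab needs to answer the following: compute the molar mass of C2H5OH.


M(C2H5OH) = 2×12.01 + 6×1.008 + 1×16.0
= 24.02 + 6.05 + 16.0
= 46.07 g/mol

46.07 g/mol


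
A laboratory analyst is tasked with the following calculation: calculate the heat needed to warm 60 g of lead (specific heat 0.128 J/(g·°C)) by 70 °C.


q = mcΔT = 60 × 0.128 × 70
= 537.60 J

537.60 J


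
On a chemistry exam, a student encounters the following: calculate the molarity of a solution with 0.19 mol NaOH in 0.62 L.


M = n/V = 0.19/0.62 = 0.306 mol/L

0.306 M


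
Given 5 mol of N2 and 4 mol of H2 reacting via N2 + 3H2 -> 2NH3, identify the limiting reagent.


Mole ratio available / coefficient:
  N2: 5/1 = 5.000
  H2: 4/3 = 1.333
Smaller ratio is limiting.

H2


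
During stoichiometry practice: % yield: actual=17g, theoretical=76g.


% yield = actual/theoretical × 100
= 17/76 × 100
= 22.37%

22.37%


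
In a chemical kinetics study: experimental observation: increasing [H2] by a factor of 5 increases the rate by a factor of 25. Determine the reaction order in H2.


rate ∝ [H2]^n
5^n = 25 → n = 2
Order in H2: 2

2


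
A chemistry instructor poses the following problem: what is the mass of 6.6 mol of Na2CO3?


M(Na2CO3) = 105.99 g/mol
mass = n × M = 6.6 × 105.99 = 699.53 g

699.53 g


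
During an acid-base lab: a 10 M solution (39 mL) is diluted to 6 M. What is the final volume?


C1V1 = C2V2
10 × 39 = 6 × V2
V2 = 390/6 = 65.0 mL

65.0 mL


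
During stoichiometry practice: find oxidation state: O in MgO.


O is usually -2
Oxidation number: -2

-2


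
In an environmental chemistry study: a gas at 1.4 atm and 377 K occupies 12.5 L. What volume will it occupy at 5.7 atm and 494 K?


P1V1/T1 = P2V2/T2
V2 = P1V1T2/(T1P2)
= 1.4×12.5×494/(377×5.7)
= 4.023 L

4.023 L


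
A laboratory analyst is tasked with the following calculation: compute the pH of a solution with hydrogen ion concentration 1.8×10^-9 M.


pH = -log10([H+]) = -log10(1.8×10^-9)
= 9 - log10(1.8)
= 9 - 0.26
= 8.74

8.74


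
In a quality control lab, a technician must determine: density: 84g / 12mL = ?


ρ = mass/volume
= 84/12
= 7.0 g/mL

7.0 g/mL


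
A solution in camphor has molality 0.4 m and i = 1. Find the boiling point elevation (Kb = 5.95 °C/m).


ΔTb = Kb × m × i
= 5.95 × 0.4 × 1
= 2.38 °C

2.38 °C


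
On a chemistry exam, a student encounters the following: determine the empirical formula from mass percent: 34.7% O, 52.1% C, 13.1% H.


Assume 100 g sample. Moles of each element:
  O: 34.7/16.0 = 2.169 mol
  C: 52.1/12.01 = 4.338 mol
  H: 13.1/1.008 = 12.996 mol
Divide by smallest (2.169):
  O: 2.169/2.169 = 1.0
  C: 4.338/2.169 = 2.0
  H: 12.996/2.169 = 5.99
Empirical formula: C2H6O

C2H6O


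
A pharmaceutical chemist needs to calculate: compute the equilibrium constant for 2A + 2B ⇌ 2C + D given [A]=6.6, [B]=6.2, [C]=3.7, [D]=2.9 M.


Kc = [C]^2[D]/([A]^2[B]^2)
= (3.7^2 × 2.9^1)/(6.6^2 × 6.2^2)
= 39.701/1674.4464
= 0.02371

0.02371


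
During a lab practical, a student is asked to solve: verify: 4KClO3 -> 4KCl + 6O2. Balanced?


Equation: 4KClO3 -> 4KCl + 6O2
Check atoms: Cl: 4=4, K: 4=4, O: 12=12
Balanced

Yes, balanced


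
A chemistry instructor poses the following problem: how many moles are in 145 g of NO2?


M(NO2) = 46.01 g/mol
n = mass/M = 145/46.01 = 3.1515 mol

3.1515 mol


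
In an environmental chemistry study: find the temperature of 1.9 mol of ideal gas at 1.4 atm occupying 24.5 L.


PV = nRT  (R = 0.08206 L·atm/(mol·K))
T = PV/(nR) = 1.4×24.5/(1.9×0.08206)
= 34.30/0.155914
= 219.99 K

219.99 K


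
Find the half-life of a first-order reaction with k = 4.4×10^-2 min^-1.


t½ = ln2/k = 0.693147/(4.4×10^-2 min^-1)
= 15.75 min

15.75 min


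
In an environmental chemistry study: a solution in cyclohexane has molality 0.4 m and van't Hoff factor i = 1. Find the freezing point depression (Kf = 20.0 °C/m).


ΔTf = Kf × m × i
= 20.0 × 0.4 × 1
= 8.0 °C

8.0 °C


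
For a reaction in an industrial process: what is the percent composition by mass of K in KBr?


M(KBr) = 1×39.1 + 1×79.9 = 119.00 g/mol
Mass of K = 1 × 39.1 = 39.10 g/mol
% K = 39.10/119.00 × 100 = 32.86%

32.86%


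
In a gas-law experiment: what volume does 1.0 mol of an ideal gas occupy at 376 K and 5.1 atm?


PV = nRT  (R = 0.08206 L·atm/(mol·K))
V = nRT/P = 1.0×0.08206×376/5.1
= 6.05 L

6.05 L


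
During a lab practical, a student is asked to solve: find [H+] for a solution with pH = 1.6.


[H+] = 10^(-pH) = 10^(-1.6)
= 2.51×10^-2 M

2.51×10^-2 M


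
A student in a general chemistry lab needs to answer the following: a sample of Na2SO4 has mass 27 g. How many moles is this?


M(Na2SO4) = 142.05 g/mol
n = mass/M = 27/142.05 = 0.1901 mol

0.1901 mol


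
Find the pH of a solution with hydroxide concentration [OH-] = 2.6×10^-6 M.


pOH = -log10([OH-]) = -log10(2.6×10^-6)
= 6 - log10(2.6) = 5.59
pH = 14 - pOH = 14 - 5.59 = 8.41

8.41


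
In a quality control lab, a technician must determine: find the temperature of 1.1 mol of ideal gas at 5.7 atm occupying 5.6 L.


PV = nRT  (R = 0.08206 L·atm/(mol·K))
T = PV/(nR) = 5.7×5.6/(1.1×0.08206)
= 31.92/0.090266
= 353.62 K

353.62 K


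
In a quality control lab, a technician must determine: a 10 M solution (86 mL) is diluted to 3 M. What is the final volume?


C1V1 = C2V2
10 × 86 = 3 × V2
V2 = 860/3 = 286.67 mL

286.67 mL


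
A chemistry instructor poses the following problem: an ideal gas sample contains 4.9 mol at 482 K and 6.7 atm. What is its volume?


PV = nRT  (R = 0.08206 L·atm/(mol·K))
V = nRT/P = 4.9×0.08206×482/6.7
= 28.927 L

28.927 L


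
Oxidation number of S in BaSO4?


(+2) + x + 4(-2) = 0, so x = +6
Oxidation number: +6

+6


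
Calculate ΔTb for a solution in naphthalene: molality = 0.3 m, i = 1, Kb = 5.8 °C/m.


ΔTb = Kb × m × i
= 5.8 × 0.3 × 1
= 1.74 °C

1.74 °C


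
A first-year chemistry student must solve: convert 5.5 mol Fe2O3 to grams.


M(Fe2O3) = 159.7 g/mol
mass = n × M = 5.5 × 159.7 = 878.35 g

878.35 g


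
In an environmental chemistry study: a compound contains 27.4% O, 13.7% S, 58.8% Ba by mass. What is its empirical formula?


Assume 100 g sample. Moles of each element:
  O: 27.4/16.0 = 1.712 mol
  S: 13.7/32.07 = 0.427 mol
  Ba: 58.8/137.33 = 0.428 mol
Divide by smallest (0.427):
  O: 1.712/0.427 = 4.01
  S: 0.427/0.427 = 1.0
  Ba: 0.428/0.427 = 1.0
Empirical formula: BaSO4

BaSO4


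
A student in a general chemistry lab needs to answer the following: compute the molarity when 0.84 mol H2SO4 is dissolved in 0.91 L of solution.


M = n/V = 0.84/0.91 = 0.923 mol/L

0.923 M


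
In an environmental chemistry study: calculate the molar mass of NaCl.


M(NaCl) = 1×22.99 + 1×35.45
= 22.99 + 35.45
= 58.44 g/mol

58.44 g/mol


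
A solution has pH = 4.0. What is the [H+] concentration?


[H+] = 10^(-pH) = 10^(-4.0)
= 1.0×10^-4 M

1.0×10^-4 M


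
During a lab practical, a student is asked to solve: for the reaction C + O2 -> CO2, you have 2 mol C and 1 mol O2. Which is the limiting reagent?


Mole ratio available / coefficient:
  C: 2/1 = 2.000
  O2: 1/1 = 1.000
Smaller ratio is limiting.

O2


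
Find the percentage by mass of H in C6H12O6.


M(C6H12O6) = 6×12.01 + 12×1.008 + 6×16.0 = 180.156 g/mol
Mass of H = 12 × 1.008 = 12.096 g/mol
% H = 12.096/180.156 × 100 = 6.71%

6.71%


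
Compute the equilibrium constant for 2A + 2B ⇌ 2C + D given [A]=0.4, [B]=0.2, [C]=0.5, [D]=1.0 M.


Kc = [C]^2[D]/([A]^2[B]^2)
= (0.5^2 × 1.0^1)/(0.4^2 × 0.2^2)
= 0.25/0.0064
= 39.06

39.06


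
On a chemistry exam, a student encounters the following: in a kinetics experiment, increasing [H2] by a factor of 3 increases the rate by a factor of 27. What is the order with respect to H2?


rate ∝ [H2]^n
3^n = 27 → n = 3
Order in H2: 3

3


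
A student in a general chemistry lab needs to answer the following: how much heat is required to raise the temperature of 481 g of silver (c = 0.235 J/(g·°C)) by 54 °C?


q = mcΔT = 481 × 0.235 × 54
= 6103.89 J

6103.89 J


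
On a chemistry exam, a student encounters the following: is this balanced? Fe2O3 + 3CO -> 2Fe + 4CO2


Equation: Fe2O3 + 3CO -> 2Fe + 4CO2
Check atoms: C: 3≠4, Fe: 2=2, O: 6≠8
Not balanced

No, not balanced


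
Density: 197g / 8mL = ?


ρ = mass/volume
= 197/8
= 24.625 g/mL

24.625 g/mL


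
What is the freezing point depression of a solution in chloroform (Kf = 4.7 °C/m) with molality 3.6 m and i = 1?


ΔTf = Kf × m × i
= 4.7 × 3.6 × 1
= 16.92 °C

16.92 °C


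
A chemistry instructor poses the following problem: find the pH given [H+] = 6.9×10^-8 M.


pH = -log10([H+]) = -log10(6.9×10^-8)
= 8 - log10(6.9)
= 8 - 0.84
= 7.16

7.16


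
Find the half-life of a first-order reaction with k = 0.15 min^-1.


t½ = ln2/k = 0.693147/(0.15 min^-1)
= 4.621 min

4.621 min


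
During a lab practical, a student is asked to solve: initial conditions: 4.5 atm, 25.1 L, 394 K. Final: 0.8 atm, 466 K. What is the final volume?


P1V1/T1 = P2V2/T2
V2 = P1V1T2/(T1P2)
= 4.5×25.1×466/(394×0.8)
= 166.988 L

166.988 L


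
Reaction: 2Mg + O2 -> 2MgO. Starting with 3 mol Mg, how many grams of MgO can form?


Mole ratio MgO:Mg = 2:2
n(MgO) = 3 × 2/2 = 3.000 mol
mass = 3.000 × 40.31 = 120.93 g

120.93 g


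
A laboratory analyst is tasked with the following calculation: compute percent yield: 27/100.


% yield = actual/theoretical × 100
= 27/100 × 100
= 27.0%

27.0%


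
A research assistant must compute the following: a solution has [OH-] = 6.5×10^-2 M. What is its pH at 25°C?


pOH = -log10([OH-]) = -log10(6.5×10^-2)
= 2 - log10(6.5) = 1.19
pH = 14 - pOH = 14 - 1.19 = 12.81

12.81


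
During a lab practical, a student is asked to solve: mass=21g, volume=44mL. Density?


ρ = mass/volume
= 21/44
= 0.477 g/mL

0.477 g/mL


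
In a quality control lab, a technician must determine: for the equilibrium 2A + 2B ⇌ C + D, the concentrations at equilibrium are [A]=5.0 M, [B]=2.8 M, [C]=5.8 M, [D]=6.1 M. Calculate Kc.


Kc = [C][D]/([A]^2[B]^2)
= (5.8^1 × 6.1^1)/(5.0^2 × 2.8^2)
= 35.38/196
= 0.1805

0.1805


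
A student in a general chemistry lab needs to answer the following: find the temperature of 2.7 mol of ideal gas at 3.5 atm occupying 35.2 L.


PV = nRT  (R = 0.08206 L·atm/(mol·K))
T = PV/(nR) = 3.5×35.2/(2.7×0.08206)
= 123.20/0.221562
= 556.05 K

556.05 K


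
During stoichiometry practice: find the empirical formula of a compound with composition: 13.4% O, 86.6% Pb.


Assume 100 g sample. Moles of each element:
  O: 13.4/16.0 = 0.838 mol
  Pb: 86.6/207.2 = 0.418 mol
Divide by smallest (0.418):
  O: 0.838/0.418 = 2.0
  Pb: 0.418/0.418 = 1.0
Empirical formula: PbO2

PbO2


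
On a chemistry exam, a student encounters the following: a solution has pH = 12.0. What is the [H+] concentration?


[H+] = 10^(-pH) = 10^(-12.0)
= 1.0×10^-12 M

1.0×10^-12 M


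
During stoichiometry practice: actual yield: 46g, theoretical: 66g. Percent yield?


% yield = actual/theoretical × 100
= 46/66 × 100
= 69.7%

69.7%


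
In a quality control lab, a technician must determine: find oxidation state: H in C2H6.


H is +1 with nonmetals
Oxidation number: +1

+1


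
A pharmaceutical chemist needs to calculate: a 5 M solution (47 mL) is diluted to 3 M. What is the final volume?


C1V1 = C2V2
5 × 47 = 3 × V2
V2 = 235/3 = 78.33 mL

78.33 mL


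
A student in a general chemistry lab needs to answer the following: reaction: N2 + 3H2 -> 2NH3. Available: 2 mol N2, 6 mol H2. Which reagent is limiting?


Mole ratio available / coefficient:
  N2: 2/1 = 2.000
  H2: 6/3 = 2.000
Smaller ratio is limiting.

neither (stoichiometric); N2 and H2 are fully consumed


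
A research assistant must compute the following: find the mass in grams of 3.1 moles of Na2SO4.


M(Na2SO4) = 142.05 g/mol
mass = n × M = 3.1 × 142.05 = 440.36 g

440.36 g


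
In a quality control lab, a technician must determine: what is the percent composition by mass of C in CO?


M(CO) = 1×12.01 + 1×16.0 = 28.01 g/mol
Mass of C = 1 × 12.01 = 12.01 g/mol
% C = 12.01/28.01 × 100 = 42.88%

42.88%


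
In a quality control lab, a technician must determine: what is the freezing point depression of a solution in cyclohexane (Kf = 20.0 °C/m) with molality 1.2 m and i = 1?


ΔTf = Kf × m × i
= 20.0 × 1.2 × 1
= 24.0 °C

24.0 °C


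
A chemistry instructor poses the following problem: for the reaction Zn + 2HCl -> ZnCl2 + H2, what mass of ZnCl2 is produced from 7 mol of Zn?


Mole ratio ZnCl2:Zn = 1:1
n(ZnCl2) = 7 × 1/1 = 7.000 mol
mass = 7.000 × 136.28 = 953.96 g

953.96 g


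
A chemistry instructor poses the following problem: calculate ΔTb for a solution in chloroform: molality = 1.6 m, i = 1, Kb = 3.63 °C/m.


ΔTb = Kb × m × i
= 3.63 × 1.6 × 1
= 5.808 °C

5.808 °C
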